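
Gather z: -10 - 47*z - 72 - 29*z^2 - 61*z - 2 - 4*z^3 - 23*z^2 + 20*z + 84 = -4*z^3 - 52*z^2 - 88*z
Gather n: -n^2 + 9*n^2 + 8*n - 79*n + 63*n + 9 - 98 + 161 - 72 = 8*n^2 - 8*n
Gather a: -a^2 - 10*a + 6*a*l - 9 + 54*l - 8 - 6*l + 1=-a^2 + a*(6*l - 10) + 48*l - 16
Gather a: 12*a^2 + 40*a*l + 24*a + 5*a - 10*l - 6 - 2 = 12*a^2 + a*(40*l + 29) - 10*l - 8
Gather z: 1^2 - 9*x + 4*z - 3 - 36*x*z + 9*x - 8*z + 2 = z*(-36*x - 4)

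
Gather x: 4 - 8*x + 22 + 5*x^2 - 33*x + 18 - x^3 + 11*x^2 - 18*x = -x^3 + 16*x^2 - 59*x + 44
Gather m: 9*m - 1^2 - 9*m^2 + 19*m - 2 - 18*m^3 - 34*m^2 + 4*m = -18*m^3 - 43*m^2 + 32*m - 3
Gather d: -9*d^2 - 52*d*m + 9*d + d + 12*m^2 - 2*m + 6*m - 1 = -9*d^2 + d*(10 - 52*m) + 12*m^2 + 4*m - 1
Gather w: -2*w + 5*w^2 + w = 5*w^2 - w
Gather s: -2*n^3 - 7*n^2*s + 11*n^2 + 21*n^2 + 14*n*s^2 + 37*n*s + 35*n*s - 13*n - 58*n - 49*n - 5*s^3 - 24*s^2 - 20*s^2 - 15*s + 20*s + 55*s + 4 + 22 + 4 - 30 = -2*n^3 + 32*n^2 - 120*n - 5*s^3 + s^2*(14*n - 44) + s*(-7*n^2 + 72*n + 60)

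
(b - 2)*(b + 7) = b^2 + 5*b - 14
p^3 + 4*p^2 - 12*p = p*(p - 2)*(p + 6)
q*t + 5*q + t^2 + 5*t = (q + t)*(t + 5)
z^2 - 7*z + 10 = (z - 5)*(z - 2)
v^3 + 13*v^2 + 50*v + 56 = (v + 2)*(v + 4)*(v + 7)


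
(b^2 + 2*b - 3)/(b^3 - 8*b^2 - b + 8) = (b + 3)/(b^2 - 7*b - 8)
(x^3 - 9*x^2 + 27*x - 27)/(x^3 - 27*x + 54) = (x - 3)/(x + 6)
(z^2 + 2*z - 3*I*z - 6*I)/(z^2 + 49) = (z^2 + z*(2 - 3*I) - 6*I)/(z^2 + 49)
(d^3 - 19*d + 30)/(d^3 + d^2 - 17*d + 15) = (d - 2)/(d - 1)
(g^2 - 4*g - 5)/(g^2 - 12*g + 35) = (g + 1)/(g - 7)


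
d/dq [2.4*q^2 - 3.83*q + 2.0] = 4.8*q - 3.83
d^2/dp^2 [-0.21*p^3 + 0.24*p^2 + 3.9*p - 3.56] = 0.48 - 1.26*p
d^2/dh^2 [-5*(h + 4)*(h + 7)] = -10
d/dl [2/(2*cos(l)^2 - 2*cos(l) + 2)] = (2*cos(l) - 1)*sin(l)/(sin(l)^2 + cos(l) - 2)^2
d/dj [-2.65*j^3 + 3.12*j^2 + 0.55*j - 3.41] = -7.95*j^2 + 6.24*j + 0.55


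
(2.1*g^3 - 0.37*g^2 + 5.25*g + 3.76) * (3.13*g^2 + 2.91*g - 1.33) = 6.573*g^5 + 4.9529*g^4 + 12.5628*g^3 + 27.5384*g^2 + 3.9591*g - 5.0008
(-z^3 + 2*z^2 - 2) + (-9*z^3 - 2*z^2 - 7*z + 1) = -10*z^3 - 7*z - 1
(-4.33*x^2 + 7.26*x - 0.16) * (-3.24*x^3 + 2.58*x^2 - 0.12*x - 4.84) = 14.0292*x^5 - 34.6938*x^4 + 19.7688*x^3 + 19.6732*x^2 - 35.1192*x + 0.7744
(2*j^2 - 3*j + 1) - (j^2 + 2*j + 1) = j^2 - 5*j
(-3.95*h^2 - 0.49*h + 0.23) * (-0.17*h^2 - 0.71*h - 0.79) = 0.6715*h^4 + 2.8878*h^3 + 3.4293*h^2 + 0.2238*h - 0.1817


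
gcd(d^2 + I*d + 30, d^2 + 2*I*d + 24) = d + 6*I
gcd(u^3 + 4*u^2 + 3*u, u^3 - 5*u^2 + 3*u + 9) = u + 1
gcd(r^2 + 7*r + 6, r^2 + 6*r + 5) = r + 1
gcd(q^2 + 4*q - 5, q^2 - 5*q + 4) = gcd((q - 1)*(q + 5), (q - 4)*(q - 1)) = q - 1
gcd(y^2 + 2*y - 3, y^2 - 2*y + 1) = y - 1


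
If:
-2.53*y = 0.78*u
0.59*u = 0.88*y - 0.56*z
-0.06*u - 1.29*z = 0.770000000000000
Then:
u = 0.40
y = -0.12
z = -0.62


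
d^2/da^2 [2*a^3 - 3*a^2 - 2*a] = 12*a - 6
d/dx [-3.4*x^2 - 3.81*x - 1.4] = -6.8*x - 3.81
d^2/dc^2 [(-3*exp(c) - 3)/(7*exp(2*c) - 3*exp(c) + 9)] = (-147*exp(4*c) - 651*exp(3*c) + 1323*exp(2*c) + 648*exp(c) - 324)*exp(c)/(343*exp(6*c) - 441*exp(5*c) + 1512*exp(4*c) - 1161*exp(3*c) + 1944*exp(2*c) - 729*exp(c) + 729)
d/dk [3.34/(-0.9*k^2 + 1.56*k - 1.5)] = (6.012*k - 5.2104)/(0.9*k^2 - 1.56*k + 1.5)^2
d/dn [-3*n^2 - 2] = -6*n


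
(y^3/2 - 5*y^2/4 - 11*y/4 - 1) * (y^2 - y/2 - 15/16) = y^5/2 - 3*y^4/2 - 83*y^3/32 + 99*y^2/64 + 197*y/64 + 15/16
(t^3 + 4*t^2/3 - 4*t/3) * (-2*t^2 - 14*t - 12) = -2*t^5 - 50*t^4/3 - 28*t^3 + 8*t^2/3 + 16*t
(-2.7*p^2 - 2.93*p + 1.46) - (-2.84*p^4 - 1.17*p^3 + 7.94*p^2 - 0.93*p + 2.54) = 2.84*p^4 + 1.17*p^3 - 10.64*p^2 - 2.0*p - 1.08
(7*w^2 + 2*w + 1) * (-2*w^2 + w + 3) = -14*w^4 + 3*w^3 + 21*w^2 + 7*w + 3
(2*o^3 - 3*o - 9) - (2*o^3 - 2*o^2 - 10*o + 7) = 2*o^2 + 7*o - 16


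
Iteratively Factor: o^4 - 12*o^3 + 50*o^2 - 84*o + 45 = (o - 1)*(o^3 - 11*o^2 + 39*o - 45) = (o - 3)*(o - 1)*(o^2 - 8*o + 15) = (o - 5)*(o - 3)*(o - 1)*(o - 3)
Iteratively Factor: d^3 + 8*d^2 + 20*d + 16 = (d + 4)*(d^2 + 4*d + 4) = (d + 2)*(d + 4)*(d + 2)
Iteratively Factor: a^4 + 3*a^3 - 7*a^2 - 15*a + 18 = (a - 2)*(a^3 + 5*a^2 + 3*a - 9) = (a - 2)*(a + 3)*(a^2 + 2*a - 3) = (a - 2)*(a - 1)*(a + 3)*(a + 3)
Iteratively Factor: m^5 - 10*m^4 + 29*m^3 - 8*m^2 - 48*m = (m - 4)*(m^4 - 6*m^3 + 5*m^2 + 12*m) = (m - 4)*(m + 1)*(m^3 - 7*m^2 + 12*m) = (m - 4)*(m - 3)*(m + 1)*(m^2 - 4*m) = (m - 4)^2*(m - 3)*(m + 1)*(m)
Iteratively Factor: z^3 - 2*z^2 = (z)*(z^2 - 2*z) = z*(z - 2)*(z)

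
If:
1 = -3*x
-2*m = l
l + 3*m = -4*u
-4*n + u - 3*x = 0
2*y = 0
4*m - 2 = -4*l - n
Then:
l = 56/65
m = -28/65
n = 18/65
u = 7/65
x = -1/3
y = 0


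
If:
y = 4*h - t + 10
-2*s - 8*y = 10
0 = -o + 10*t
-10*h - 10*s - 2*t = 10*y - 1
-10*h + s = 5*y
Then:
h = 119/482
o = 28480/241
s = -405/241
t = 2848/241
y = -200/241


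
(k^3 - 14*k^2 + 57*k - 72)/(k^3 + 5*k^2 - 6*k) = (k^3 - 14*k^2 + 57*k - 72)/(k*(k^2 + 5*k - 6))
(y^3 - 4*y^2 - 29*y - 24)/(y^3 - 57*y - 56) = (y + 3)/(y + 7)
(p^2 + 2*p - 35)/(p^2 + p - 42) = (p - 5)/(p - 6)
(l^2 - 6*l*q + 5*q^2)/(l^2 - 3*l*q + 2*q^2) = (-l + 5*q)/(-l + 2*q)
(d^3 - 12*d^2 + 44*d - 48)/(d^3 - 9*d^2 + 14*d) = (d^2 - 10*d + 24)/(d*(d - 7))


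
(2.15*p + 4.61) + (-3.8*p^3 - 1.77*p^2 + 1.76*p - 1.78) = -3.8*p^3 - 1.77*p^2 + 3.91*p + 2.83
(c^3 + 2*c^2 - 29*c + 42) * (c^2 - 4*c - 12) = c^5 - 2*c^4 - 49*c^3 + 134*c^2 + 180*c - 504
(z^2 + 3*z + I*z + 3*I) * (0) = 0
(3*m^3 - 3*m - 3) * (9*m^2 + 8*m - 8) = 27*m^5 + 24*m^4 - 51*m^3 - 51*m^2 + 24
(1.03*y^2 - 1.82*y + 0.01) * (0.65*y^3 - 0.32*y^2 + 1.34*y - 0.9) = 0.6695*y^5 - 1.5126*y^4 + 1.9691*y^3 - 3.369*y^2 + 1.6514*y - 0.009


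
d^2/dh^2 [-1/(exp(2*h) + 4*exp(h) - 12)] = 4*((exp(h) + 1)*(exp(2*h) + 4*exp(h) - 12) - 2*(exp(h) + 2)^2*exp(h))*exp(h)/(exp(2*h) + 4*exp(h) - 12)^3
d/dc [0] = 0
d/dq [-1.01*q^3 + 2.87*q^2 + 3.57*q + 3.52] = -3.03*q^2 + 5.74*q + 3.57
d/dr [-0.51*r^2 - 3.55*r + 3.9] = -1.02*r - 3.55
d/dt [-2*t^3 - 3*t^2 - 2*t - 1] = -6*t^2 - 6*t - 2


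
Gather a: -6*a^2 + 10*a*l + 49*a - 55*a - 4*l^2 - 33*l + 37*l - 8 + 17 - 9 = -6*a^2 + a*(10*l - 6) - 4*l^2 + 4*l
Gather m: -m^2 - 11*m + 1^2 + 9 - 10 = -m^2 - 11*m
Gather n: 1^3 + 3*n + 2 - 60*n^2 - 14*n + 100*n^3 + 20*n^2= 100*n^3 - 40*n^2 - 11*n + 3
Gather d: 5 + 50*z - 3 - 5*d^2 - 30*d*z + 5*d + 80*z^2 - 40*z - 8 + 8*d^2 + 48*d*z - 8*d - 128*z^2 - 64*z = 3*d^2 + d*(18*z - 3) - 48*z^2 - 54*z - 6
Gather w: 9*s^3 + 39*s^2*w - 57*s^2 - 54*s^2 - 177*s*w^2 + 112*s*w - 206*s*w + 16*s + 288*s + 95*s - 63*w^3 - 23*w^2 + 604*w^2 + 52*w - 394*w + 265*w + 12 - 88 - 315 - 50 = 9*s^3 - 111*s^2 + 399*s - 63*w^3 + w^2*(581 - 177*s) + w*(39*s^2 - 94*s - 77) - 441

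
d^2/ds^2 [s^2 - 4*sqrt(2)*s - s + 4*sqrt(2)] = 2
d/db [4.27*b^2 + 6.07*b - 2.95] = 8.54*b + 6.07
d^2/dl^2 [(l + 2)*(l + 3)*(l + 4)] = 6*l + 18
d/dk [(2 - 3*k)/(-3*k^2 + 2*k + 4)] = (-9*k^2 + 12*k - 16)/(9*k^4 - 12*k^3 - 20*k^2 + 16*k + 16)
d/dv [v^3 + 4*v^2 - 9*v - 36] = 3*v^2 + 8*v - 9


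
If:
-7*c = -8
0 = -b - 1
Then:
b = -1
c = 8/7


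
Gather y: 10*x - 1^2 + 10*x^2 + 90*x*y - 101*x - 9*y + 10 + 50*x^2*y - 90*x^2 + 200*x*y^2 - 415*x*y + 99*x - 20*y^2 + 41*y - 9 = -80*x^2 + 8*x + y^2*(200*x - 20) + y*(50*x^2 - 325*x + 32)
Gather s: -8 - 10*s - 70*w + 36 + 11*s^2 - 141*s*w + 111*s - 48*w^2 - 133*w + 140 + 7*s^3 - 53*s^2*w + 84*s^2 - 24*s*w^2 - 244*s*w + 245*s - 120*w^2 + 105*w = 7*s^3 + s^2*(95 - 53*w) + s*(-24*w^2 - 385*w + 346) - 168*w^2 - 98*w + 168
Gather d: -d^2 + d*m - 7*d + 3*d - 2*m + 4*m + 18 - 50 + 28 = -d^2 + d*(m - 4) + 2*m - 4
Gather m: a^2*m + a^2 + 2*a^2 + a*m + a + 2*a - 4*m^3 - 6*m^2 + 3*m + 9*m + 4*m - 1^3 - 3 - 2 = 3*a^2 + 3*a - 4*m^3 - 6*m^2 + m*(a^2 + a + 16) - 6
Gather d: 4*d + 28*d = 32*d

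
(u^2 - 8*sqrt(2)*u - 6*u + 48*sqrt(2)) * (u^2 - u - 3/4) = u^4 - 8*sqrt(2)*u^3 - 7*u^3 + 21*u^2/4 + 56*sqrt(2)*u^2 - 42*sqrt(2)*u + 9*u/2 - 36*sqrt(2)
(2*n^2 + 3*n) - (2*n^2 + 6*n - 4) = 4 - 3*n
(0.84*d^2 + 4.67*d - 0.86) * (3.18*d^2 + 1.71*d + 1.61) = 2.6712*d^4 + 16.287*d^3 + 6.6033*d^2 + 6.0481*d - 1.3846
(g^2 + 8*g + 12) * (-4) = -4*g^2 - 32*g - 48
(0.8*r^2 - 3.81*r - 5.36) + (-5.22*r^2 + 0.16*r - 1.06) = -4.42*r^2 - 3.65*r - 6.42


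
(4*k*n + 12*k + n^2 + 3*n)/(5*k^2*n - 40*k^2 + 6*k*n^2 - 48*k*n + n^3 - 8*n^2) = (4*k*n + 12*k + n^2 + 3*n)/(5*k^2*n - 40*k^2 + 6*k*n^2 - 48*k*n + n^3 - 8*n^2)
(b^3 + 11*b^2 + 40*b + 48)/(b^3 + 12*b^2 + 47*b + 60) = (b + 4)/(b + 5)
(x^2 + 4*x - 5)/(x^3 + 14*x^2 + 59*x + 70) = (x - 1)/(x^2 + 9*x + 14)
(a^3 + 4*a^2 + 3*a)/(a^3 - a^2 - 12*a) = (a + 1)/(a - 4)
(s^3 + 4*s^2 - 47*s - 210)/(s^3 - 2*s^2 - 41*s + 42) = (s + 5)/(s - 1)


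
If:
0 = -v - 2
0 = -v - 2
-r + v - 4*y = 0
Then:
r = -4*y - 2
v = -2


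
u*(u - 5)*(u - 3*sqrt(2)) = u^3 - 5*u^2 - 3*sqrt(2)*u^2 + 15*sqrt(2)*u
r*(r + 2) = r^2 + 2*r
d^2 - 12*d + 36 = (d - 6)^2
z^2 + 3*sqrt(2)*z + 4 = (z + sqrt(2))*(z + 2*sqrt(2))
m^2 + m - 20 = (m - 4)*(m + 5)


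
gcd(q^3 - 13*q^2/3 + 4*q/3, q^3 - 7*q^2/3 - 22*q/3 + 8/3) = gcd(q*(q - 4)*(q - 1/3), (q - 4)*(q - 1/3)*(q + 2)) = q^2 - 13*q/3 + 4/3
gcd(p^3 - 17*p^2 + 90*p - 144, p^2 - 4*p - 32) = p - 8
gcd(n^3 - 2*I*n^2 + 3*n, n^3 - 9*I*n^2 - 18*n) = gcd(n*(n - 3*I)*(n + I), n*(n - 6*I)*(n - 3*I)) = n^2 - 3*I*n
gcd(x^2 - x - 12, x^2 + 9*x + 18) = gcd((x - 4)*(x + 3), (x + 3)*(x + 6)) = x + 3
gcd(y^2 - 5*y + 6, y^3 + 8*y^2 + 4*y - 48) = y - 2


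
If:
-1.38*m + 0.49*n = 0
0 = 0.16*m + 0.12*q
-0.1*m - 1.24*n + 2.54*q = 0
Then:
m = 0.00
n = 0.00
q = 0.00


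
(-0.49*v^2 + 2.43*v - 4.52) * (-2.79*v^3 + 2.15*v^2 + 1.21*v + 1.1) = 1.3671*v^5 - 7.8332*v^4 + 17.2424*v^3 - 7.3167*v^2 - 2.7962*v - 4.972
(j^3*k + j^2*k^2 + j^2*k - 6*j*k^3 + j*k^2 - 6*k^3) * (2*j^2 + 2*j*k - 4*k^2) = 2*j^5*k + 4*j^4*k^2 + 2*j^4*k - 14*j^3*k^3 + 4*j^3*k^2 - 16*j^2*k^4 - 14*j^2*k^3 + 24*j*k^5 - 16*j*k^4 + 24*k^5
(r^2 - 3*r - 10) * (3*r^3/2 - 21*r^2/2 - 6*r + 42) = 3*r^5/2 - 15*r^4 + 21*r^3/2 + 165*r^2 - 66*r - 420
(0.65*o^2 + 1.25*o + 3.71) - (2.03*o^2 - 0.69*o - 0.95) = -1.38*o^2 + 1.94*o + 4.66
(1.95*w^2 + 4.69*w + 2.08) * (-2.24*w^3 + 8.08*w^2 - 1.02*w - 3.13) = -4.368*w^5 + 5.2504*w^4 + 31.247*w^3 + 5.9191*w^2 - 16.8013*w - 6.5104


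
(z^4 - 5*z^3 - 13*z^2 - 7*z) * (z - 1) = z^5 - 6*z^4 - 8*z^3 + 6*z^2 + 7*z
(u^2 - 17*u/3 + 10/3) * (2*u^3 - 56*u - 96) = 2*u^5 - 34*u^4/3 - 148*u^3/3 + 664*u^2/3 + 1072*u/3 - 320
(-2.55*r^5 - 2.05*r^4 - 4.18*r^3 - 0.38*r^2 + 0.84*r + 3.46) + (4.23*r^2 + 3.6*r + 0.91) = -2.55*r^5 - 2.05*r^4 - 4.18*r^3 + 3.85*r^2 + 4.44*r + 4.37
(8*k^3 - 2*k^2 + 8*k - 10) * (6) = 48*k^3 - 12*k^2 + 48*k - 60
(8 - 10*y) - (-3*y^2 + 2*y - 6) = 3*y^2 - 12*y + 14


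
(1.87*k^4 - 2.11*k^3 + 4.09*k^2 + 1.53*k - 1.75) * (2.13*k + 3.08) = 3.9831*k^5 + 1.2653*k^4 + 2.2129*k^3 + 15.8561*k^2 + 0.984900000000001*k - 5.39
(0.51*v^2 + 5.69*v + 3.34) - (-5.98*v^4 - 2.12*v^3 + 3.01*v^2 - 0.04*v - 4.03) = 5.98*v^4 + 2.12*v^3 - 2.5*v^2 + 5.73*v + 7.37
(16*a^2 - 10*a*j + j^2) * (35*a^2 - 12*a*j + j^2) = 560*a^4 - 542*a^3*j + 171*a^2*j^2 - 22*a*j^3 + j^4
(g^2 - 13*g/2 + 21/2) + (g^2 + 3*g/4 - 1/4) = 2*g^2 - 23*g/4 + 41/4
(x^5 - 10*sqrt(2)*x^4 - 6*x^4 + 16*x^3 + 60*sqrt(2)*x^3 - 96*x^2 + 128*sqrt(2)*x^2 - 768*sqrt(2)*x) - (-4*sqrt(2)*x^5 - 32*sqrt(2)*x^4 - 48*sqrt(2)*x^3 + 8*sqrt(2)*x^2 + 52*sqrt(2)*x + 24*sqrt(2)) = x^5 + 4*sqrt(2)*x^5 - 6*x^4 + 22*sqrt(2)*x^4 + 16*x^3 + 108*sqrt(2)*x^3 - 96*x^2 + 120*sqrt(2)*x^2 - 820*sqrt(2)*x - 24*sqrt(2)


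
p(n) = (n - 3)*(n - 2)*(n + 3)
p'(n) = (n - 3)*(n - 2) + (n - 3)*(n + 3) + (n - 2)*(n + 3) = 3*n^2 - 4*n - 9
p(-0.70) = 22.98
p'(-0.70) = -4.73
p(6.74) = 172.67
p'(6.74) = 100.32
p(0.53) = 12.82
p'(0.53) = -10.28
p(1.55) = 2.97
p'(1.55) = -7.99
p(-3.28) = -9.28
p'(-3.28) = 36.40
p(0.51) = 13.02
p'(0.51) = -10.26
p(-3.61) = -22.62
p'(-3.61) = 44.54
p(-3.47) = -16.63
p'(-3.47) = 41.00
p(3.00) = 0.00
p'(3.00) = 6.00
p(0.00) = 18.00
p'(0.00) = -9.00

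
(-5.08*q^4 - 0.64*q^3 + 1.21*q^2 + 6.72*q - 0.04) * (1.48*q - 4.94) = -7.5184*q^5 + 24.148*q^4 + 4.9524*q^3 + 3.9682*q^2 - 33.256*q + 0.1976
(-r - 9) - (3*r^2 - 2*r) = -3*r^2 + r - 9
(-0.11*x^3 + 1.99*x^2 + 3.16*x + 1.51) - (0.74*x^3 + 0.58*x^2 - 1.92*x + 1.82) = -0.85*x^3 + 1.41*x^2 + 5.08*x - 0.31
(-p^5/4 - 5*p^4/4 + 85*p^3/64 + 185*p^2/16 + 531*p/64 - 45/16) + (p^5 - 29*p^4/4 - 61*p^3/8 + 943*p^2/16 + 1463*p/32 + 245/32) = 3*p^5/4 - 17*p^4/2 - 403*p^3/64 + 141*p^2/2 + 3457*p/64 + 155/32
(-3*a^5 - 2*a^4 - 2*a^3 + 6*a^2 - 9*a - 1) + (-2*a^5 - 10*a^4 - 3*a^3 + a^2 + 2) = -5*a^5 - 12*a^4 - 5*a^3 + 7*a^2 - 9*a + 1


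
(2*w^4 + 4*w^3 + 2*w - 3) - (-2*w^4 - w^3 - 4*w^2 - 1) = 4*w^4 + 5*w^3 + 4*w^2 + 2*w - 2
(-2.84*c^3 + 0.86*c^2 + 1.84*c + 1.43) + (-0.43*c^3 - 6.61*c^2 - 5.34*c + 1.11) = -3.27*c^3 - 5.75*c^2 - 3.5*c + 2.54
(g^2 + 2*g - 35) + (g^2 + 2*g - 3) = 2*g^2 + 4*g - 38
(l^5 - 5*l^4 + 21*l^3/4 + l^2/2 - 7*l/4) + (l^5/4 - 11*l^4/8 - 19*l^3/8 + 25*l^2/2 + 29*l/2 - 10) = 5*l^5/4 - 51*l^4/8 + 23*l^3/8 + 13*l^2 + 51*l/4 - 10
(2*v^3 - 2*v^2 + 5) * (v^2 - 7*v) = 2*v^5 - 16*v^4 + 14*v^3 + 5*v^2 - 35*v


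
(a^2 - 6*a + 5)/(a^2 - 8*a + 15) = (a - 1)/(a - 3)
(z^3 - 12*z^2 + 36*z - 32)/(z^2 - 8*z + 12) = (z^2 - 10*z + 16)/(z - 6)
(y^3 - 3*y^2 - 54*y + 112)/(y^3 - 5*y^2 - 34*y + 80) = (y + 7)/(y + 5)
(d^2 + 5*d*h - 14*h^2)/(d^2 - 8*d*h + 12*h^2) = (d + 7*h)/(d - 6*h)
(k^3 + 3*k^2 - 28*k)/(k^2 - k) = (k^2 + 3*k - 28)/(k - 1)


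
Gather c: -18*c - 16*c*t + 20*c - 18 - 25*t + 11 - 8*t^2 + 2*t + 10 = c*(2 - 16*t) - 8*t^2 - 23*t + 3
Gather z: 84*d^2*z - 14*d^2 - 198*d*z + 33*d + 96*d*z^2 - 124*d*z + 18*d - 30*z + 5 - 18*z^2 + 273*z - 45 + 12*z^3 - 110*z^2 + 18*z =-14*d^2 + 51*d + 12*z^3 + z^2*(96*d - 128) + z*(84*d^2 - 322*d + 261) - 40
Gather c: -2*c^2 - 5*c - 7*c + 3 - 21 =-2*c^2 - 12*c - 18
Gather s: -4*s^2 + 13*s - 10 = -4*s^2 + 13*s - 10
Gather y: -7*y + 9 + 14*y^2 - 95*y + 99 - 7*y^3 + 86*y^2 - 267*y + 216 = -7*y^3 + 100*y^2 - 369*y + 324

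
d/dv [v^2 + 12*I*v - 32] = 2*v + 12*I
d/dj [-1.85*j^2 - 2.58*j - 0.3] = -3.7*j - 2.58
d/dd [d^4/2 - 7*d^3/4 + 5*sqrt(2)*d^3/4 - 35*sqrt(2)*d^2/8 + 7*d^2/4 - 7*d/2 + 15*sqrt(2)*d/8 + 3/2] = 2*d^3 - 21*d^2/4 + 15*sqrt(2)*d^2/4 - 35*sqrt(2)*d/4 + 7*d/2 - 7/2 + 15*sqrt(2)/8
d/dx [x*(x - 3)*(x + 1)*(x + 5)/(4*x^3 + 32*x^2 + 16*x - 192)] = (x^6 + 16*x^5 + 49*x^4 - 138*x^3 - 364*x^2 + 1248*x + 720)/(4*(x^6 + 16*x^5 + 72*x^4 - 32*x^3 - 752*x^2 - 384*x + 2304))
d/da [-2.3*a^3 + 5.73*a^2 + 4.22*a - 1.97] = -6.9*a^2 + 11.46*a + 4.22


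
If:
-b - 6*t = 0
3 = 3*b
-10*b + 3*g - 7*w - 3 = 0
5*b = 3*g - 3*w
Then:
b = 1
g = -1/3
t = -1/6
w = -2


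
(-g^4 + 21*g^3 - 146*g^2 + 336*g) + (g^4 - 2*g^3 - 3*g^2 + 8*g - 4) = 19*g^3 - 149*g^2 + 344*g - 4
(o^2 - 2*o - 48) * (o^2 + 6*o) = o^4 + 4*o^3 - 60*o^2 - 288*o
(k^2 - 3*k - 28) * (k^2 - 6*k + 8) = k^4 - 9*k^3 - 2*k^2 + 144*k - 224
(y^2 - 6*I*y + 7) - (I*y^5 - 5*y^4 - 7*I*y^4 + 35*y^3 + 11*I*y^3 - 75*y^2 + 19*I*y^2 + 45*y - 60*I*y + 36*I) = -I*y^5 + 5*y^4 + 7*I*y^4 - 35*y^3 - 11*I*y^3 + 76*y^2 - 19*I*y^2 - 45*y + 54*I*y + 7 - 36*I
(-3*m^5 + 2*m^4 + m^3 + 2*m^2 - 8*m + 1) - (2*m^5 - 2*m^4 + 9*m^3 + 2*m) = -5*m^5 + 4*m^4 - 8*m^3 + 2*m^2 - 10*m + 1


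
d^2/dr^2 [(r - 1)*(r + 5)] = 2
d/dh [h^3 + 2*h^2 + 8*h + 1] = 3*h^2 + 4*h + 8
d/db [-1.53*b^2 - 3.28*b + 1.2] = -3.06*b - 3.28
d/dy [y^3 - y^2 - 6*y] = 3*y^2 - 2*y - 6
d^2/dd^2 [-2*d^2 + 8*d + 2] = -4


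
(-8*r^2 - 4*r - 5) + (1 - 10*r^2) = -18*r^2 - 4*r - 4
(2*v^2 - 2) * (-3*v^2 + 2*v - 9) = -6*v^4 + 4*v^3 - 12*v^2 - 4*v + 18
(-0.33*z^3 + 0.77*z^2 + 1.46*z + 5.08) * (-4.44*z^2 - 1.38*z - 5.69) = 1.4652*z^5 - 2.9634*z^4 - 5.6673*z^3 - 28.9513*z^2 - 15.3178*z - 28.9052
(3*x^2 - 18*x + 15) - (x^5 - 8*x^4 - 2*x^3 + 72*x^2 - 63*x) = -x^5 + 8*x^4 + 2*x^3 - 69*x^2 + 45*x + 15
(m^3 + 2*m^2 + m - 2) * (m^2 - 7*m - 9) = m^5 - 5*m^4 - 22*m^3 - 27*m^2 + 5*m + 18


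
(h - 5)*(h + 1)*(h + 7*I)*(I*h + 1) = I*h^4 - 6*h^3 - 4*I*h^3 + 24*h^2 + 2*I*h^2 + 30*h - 28*I*h - 35*I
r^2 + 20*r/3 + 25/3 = (r + 5/3)*(r + 5)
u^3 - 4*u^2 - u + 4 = (u - 4)*(u - 1)*(u + 1)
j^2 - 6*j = j*(j - 6)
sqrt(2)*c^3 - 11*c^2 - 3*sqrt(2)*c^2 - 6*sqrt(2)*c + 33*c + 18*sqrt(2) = (c - 3)*(c - 6*sqrt(2))*(sqrt(2)*c + 1)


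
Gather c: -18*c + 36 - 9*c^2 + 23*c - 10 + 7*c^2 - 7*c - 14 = -2*c^2 - 2*c + 12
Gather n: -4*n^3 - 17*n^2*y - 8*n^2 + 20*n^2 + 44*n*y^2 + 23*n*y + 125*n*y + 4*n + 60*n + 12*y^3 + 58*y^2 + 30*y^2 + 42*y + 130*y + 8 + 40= -4*n^3 + n^2*(12 - 17*y) + n*(44*y^2 + 148*y + 64) + 12*y^3 + 88*y^2 + 172*y + 48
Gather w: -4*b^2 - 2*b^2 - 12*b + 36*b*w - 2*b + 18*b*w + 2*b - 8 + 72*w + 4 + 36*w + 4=-6*b^2 - 12*b + w*(54*b + 108)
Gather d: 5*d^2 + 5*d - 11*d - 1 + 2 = 5*d^2 - 6*d + 1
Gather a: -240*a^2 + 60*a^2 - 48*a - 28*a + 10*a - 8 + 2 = -180*a^2 - 66*a - 6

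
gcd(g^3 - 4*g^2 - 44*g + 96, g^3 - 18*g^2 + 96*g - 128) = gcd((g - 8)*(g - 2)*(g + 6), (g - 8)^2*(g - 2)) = g^2 - 10*g + 16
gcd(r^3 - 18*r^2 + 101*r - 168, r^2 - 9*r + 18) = r - 3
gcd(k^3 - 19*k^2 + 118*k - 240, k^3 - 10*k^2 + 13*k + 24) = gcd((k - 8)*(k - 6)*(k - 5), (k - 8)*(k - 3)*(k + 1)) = k - 8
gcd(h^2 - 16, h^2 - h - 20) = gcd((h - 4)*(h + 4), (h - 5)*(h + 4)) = h + 4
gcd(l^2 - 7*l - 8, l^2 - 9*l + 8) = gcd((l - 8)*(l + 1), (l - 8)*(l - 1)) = l - 8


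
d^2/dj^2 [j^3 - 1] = 6*j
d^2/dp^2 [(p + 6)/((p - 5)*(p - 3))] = 2*(p^3 + 18*p^2 - 189*p + 414)/(p^6 - 24*p^5 + 237*p^4 - 1232*p^3 + 3555*p^2 - 5400*p + 3375)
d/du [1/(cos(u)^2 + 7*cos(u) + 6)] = (2*cos(u) + 7)*sin(u)/(cos(u)^2 + 7*cos(u) + 6)^2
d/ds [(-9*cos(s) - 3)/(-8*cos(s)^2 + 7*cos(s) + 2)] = 3*(24*cos(s)^2 + 16*cos(s) - 1)*sin(s)/(8*sin(s)^2 + 7*cos(s) - 6)^2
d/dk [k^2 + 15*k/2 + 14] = 2*k + 15/2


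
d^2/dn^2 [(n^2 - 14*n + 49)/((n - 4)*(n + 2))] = 6*(-4*n^3 + 57*n^2 - 210*n + 292)/(n^6 - 6*n^5 - 12*n^4 + 88*n^3 + 96*n^2 - 384*n - 512)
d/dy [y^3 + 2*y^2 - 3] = y*(3*y + 4)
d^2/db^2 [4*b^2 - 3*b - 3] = 8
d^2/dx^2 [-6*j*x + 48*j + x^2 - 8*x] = 2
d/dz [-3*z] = -3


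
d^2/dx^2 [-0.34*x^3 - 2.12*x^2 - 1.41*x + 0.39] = -2.04*x - 4.24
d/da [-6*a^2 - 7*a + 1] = -12*a - 7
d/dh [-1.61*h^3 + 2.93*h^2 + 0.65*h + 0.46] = -4.83*h^2 + 5.86*h + 0.65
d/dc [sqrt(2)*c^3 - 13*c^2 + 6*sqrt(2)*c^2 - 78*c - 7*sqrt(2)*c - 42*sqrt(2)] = 3*sqrt(2)*c^2 - 26*c + 12*sqrt(2)*c - 78 - 7*sqrt(2)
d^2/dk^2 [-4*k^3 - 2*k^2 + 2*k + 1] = -24*k - 4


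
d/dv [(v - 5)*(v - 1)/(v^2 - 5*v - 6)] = (v^2 - 22*v + 61)/(v^4 - 10*v^3 + 13*v^2 + 60*v + 36)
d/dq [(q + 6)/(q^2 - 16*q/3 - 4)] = 9*(-q^2 - 12*q + 28)/(9*q^4 - 96*q^3 + 184*q^2 + 384*q + 144)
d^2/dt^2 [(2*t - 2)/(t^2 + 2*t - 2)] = 4*(4*(t - 1)*(t + 1)^2 - (3*t + 1)*(t^2 + 2*t - 2))/(t^2 + 2*t - 2)^3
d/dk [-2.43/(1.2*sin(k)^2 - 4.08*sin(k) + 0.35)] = (5.832*sin(k) - 9.9144)*cos(k)/(1.2*sin(k)^2 - 4.08*sin(k) + 0.35)^2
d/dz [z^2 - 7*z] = 2*z - 7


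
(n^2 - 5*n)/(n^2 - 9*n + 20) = n/(n - 4)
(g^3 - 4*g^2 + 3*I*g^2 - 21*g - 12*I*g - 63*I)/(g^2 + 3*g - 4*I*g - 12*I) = (g^2 + g*(-7 + 3*I) - 21*I)/(g - 4*I)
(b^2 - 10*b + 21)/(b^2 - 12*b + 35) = (b - 3)/(b - 5)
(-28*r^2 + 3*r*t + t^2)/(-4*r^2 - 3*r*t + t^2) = (7*r + t)/(r + t)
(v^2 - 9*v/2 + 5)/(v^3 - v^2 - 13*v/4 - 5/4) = 2*(v - 2)/(2*v^2 + 3*v + 1)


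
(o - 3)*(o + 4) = o^2 + o - 12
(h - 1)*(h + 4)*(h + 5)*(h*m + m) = h^4*m + 9*h^3*m + 19*h^2*m - 9*h*m - 20*m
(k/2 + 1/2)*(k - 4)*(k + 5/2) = k^3/2 - k^2/4 - 23*k/4 - 5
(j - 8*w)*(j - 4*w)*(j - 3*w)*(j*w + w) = j^4*w - 15*j^3*w^2 + j^3*w + 68*j^2*w^3 - 15*j^2*w^2 - 96*j*w^4 + 68*j*w^3 - 96*w^4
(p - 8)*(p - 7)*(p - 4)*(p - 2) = p^4 - 21*p^3 + 154*p^2 - 456*p + 448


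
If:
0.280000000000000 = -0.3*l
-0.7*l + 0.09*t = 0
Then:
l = -0.93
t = -7.26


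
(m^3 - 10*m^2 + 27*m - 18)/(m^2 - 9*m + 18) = m - 1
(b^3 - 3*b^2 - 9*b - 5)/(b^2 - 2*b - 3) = (b^2 - 4*b - 5)/(b - 3)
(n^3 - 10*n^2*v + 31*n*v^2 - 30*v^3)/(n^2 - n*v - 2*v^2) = (n^2 - 8*n*v + 15*v^2)/(n + v)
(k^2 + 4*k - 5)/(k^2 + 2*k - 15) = (k - 1)/(k - 3)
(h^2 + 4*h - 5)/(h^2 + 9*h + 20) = (h - 1)/(h + 4)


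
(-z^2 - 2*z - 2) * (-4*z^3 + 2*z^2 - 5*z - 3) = 4*z^5 + 6*z^4 + 9*z^3 + 9*z^2 + 16*z + 6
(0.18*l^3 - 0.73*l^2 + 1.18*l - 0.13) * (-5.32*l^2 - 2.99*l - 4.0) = -0.9576*l^5 + 3.3454*l^4 - 4.8149*l^3 + 0.0834000000000001*l^2 - 4.3313*l + 0.52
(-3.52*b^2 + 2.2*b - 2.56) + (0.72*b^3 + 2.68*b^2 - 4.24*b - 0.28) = 0.72*b^3 - 0.84*b^2 - 2.04*b - 2.84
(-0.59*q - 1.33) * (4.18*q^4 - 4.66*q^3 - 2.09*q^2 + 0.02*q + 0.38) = -2.4662*q^5 - 2.81*q^4 + 7.4309*q^3 + 2.7679*q^2 - 0.2508*q - 0.5054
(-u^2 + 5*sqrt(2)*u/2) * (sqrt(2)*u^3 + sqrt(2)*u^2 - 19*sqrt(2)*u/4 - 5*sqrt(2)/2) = -sqrt(2)*u^5 - sqrt(2)*u^4 + 5*u^4 + 5*u^3 + 19*sqrt(2)*u^3/4 - 95*u^2/4 + 5*sqrt(2)*u^2/2 - 25*u/2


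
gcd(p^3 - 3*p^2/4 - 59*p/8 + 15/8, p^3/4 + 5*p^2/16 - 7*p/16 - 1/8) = 1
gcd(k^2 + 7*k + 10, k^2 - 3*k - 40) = k + 5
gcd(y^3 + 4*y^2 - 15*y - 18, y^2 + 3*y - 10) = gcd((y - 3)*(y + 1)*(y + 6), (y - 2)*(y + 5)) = 1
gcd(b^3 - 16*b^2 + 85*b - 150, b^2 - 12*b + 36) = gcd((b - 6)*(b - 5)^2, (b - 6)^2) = b - 6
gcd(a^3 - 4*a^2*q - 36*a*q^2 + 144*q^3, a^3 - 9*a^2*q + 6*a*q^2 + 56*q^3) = -a + 4*q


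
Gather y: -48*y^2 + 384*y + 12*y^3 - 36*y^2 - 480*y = 12*y^3 - 84*y^2 - 96*y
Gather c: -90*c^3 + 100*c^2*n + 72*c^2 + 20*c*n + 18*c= -90*c^3 + c^2*(100*n + 72) + c*(20*n + 18)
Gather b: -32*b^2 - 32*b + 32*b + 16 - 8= 8 - 32*b^2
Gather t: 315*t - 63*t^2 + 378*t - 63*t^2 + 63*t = -126*t^2 + 756*t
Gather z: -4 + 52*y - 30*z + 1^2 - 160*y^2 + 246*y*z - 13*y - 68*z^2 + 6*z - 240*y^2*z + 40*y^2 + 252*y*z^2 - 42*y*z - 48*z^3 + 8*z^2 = -120*y^2 + 39*y - 48*z^3 + z^2*(252*y - 60) + z*(-240*y^2 + 204*y - 24) - 3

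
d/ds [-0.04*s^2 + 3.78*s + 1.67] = 3.78 - 0.08*s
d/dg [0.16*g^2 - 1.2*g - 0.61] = 0.32*g - 1.2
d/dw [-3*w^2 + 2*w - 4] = 2 - 6*w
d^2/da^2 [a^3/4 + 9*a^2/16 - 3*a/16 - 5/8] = 3*a/2 + 9/8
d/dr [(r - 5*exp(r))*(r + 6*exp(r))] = r*exp(r) + 2*r - 60*exp(2*r) + exp(r)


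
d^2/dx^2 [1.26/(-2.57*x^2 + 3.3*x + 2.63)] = (-16.644348*x^2 + 21.37212*x + 1.26*(5.14*x - 3.3)*(10.28*x - 6.6) + 17.032932)/(-2.57*x^2 + 3.3*x + 2.63)^3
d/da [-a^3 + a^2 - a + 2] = -3*a^2 + 2*a - 1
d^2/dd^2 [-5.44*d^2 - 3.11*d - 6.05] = -10.8800000000000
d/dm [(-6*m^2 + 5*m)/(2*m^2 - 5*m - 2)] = 2*(10*m^2 + 12*m - 5)/(4*m^4 - 20*m^3 + 17*m^2 + 20*m + 4)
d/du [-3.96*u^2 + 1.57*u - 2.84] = 1.57 - 7.92*u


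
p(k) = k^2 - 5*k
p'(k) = 2*k - 5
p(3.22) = -5.73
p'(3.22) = 1.44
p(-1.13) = 6.93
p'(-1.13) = -7.26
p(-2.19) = 15.75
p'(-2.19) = -9.38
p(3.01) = -5.99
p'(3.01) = 1.02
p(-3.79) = 33.31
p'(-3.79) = -12.58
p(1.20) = -4.56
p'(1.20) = -2.60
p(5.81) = 4.71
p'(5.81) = 6.62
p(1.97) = -5.97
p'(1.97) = -1.06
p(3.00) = -6.00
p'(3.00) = 1.00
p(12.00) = 84.00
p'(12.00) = 19.00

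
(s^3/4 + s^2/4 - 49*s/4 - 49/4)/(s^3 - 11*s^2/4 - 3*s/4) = (-s^3 - s^2 + 49*s + 49)/(s*(-4*s^2 + 11*s + 3))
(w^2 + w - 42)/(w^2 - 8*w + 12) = (w + 7)/(w - 2)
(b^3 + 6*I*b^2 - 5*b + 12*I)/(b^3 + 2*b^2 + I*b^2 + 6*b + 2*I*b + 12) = (b^2 + 3*I*b + 4)/(b^2 + 2*b*(1 - I) - 4*I)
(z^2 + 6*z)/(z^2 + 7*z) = (z + 6)/(z + 7)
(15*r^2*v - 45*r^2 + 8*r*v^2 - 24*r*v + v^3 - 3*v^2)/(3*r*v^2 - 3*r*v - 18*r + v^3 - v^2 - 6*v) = (5*r + v)/(v + 2)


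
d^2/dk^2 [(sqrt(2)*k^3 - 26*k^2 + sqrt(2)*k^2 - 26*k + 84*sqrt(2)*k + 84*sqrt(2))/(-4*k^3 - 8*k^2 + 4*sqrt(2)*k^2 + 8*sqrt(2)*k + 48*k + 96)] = (sqrt(2)*k^6 + 24*k^6 - 288*sqrt(2)*k^5 + 66*k^5 - 1110*sqrt(2)*k^4 + 1584*k^4 - 3504*sqrt(2)*k^3 + 7004*k^3 - 13464*sqrt(2)*k^2 + 10368*k^2 - 16704*sqrt(2)*k + 11808*k + 5568*sqrt(2) + 11520)/(2*(k^9 - 3*sqrt(2)*k^8 + 6*k^8 - 18*sqrt(2)*k^7 - 18*k^7 - 172*k^6 + 34*sqrt(2)*k^6 + 396*sqrt(2)*k^5 + 408*sqrt(2)*k^4 + 1920*k^4 - 2032*sqrt(2)*k^3 + 2592*k^3 - 7488*k^2 - 5184*sqrt(2)*k^2 - 20736*k - 3456*sqrt(2)*k - 13824))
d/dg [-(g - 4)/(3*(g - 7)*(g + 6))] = (g^2 - 8*g + 46)/(3*(g^4 - 2*g^3 - 83*g^2 + 84*g + 1764))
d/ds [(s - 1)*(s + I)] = 2*s - 1 + I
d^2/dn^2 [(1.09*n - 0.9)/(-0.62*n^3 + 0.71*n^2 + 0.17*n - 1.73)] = (-2.513976*n^5 + 7.030428*n^4 - 7.66759*n^3 + 16.182588*n^2 - 13.173342*n + 1.621822)/(0.238328*n^9 - 0.818772*n^8 + 0.741582*n^7 + 2.086129*n^6 - 4.772613*n^5 + 1.46067*n^4 + 6.814747*n^3 - 6.224886*n^2 - 1.526379*n + 5.177717)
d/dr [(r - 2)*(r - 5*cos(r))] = r + (r - 2)*(5*sin(r) + 1) - 5*cos(r)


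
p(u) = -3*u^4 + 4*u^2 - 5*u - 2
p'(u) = -12*u^3 + 8*u - 5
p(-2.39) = -65.09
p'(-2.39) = 139.70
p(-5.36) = -2336.45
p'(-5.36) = 1800.01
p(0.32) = -3.22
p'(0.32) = -2.83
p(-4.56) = -1193.15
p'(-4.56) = 1096.35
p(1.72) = -25.02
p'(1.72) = -52.30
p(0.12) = -2.54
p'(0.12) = -4.06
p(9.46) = -23717.57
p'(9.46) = -10088.41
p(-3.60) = -436.04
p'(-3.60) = 526.07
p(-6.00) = -3716.00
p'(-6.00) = 2539.00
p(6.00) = -3776.00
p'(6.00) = -2549.00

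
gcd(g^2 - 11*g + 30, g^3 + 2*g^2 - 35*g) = g - 5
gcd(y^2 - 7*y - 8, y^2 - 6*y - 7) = y + 1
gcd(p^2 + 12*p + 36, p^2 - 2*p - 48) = p + 6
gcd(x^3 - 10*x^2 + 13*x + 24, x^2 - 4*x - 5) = x + 1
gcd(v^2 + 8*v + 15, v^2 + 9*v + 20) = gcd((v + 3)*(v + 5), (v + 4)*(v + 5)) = v + 5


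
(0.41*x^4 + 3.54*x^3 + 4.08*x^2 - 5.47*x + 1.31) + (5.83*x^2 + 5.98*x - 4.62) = 0.41*x^4 + 3.54*x^3 + 9.91*x^2 + 0.510000000000001*x - 3.31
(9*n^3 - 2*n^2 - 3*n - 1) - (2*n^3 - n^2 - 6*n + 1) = 7*n^3 - n^2 + 3*n - 2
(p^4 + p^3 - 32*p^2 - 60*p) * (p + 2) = p^5 + 3*p^4 - 30*p^3 - 124*p^2 - 120*p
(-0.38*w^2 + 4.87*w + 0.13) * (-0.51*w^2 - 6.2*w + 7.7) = 0.1938*w^4 - 0.1277*w^3 - 33.1863*w^2 + 36.693*w + 1.001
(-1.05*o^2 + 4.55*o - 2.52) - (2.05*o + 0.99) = -1.05*o^2 + 2.5*o - 3.51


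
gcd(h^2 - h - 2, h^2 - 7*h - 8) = h + 1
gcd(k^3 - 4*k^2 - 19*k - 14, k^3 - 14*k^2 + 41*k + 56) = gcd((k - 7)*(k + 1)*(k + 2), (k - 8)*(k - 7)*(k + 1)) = k^2 - 6*k - 7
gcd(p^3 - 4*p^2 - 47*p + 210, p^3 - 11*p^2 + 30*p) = p^2 - 11*p + 30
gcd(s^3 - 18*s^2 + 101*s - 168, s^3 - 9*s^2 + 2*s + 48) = s^2 - 11*s + 24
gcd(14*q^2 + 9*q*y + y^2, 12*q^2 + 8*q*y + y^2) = 2*q + y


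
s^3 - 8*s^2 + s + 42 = (s - 7)*(s - 3)*(s + 2)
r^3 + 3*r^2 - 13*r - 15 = (r - 3)*(r + 1)*(r + 5)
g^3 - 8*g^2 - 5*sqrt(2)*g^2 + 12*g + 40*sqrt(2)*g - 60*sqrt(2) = (g - 6)*(g - 2)*(g - 5*sqrt(2))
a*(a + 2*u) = a^2 + 2*a*u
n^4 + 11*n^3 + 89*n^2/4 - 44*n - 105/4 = (n - 3/2)*(n + 1/2)*(n + 5)*(n + 7)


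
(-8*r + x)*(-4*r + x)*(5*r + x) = 160*r^3 - 28*r^2*x - 7*r*x^2 + x^3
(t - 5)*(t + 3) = t^2 - 2*t - 15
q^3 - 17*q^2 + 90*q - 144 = (q - 8)*(q - 6)*(q - 3)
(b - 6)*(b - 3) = b^2 - 9*b + 18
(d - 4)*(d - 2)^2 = d^3 - 8*d^2 + 20*d - 16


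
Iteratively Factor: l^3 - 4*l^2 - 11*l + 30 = (l + 3)*(l^2 - 7*l + 10) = (l - 5)*(l + 3)*(l - 2)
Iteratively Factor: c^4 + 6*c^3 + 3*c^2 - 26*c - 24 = (c + 3)*(c^3 + 3*c^2 - 6*c - 8) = (c - 2)*(c + 3)*(c^2 + 5*c + 4) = (c - 2)*(c + 3)*(c + 4)*(c + 1)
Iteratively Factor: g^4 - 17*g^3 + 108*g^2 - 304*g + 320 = (g - 4)*(g^3 - 13*g^2 + 56*g - 80) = (g - 5)*(g - 4)*(g^2 - 8*g + 16) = (g - 5)*(g - 4)^2*(g - 4)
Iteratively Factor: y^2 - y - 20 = (y + 4)*(y - 5)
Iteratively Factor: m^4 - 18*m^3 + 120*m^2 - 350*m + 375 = (m - 3)*(m^3 - 15*m^2 + 75*m - 125) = (m - 5)*(m - 3)*(m^2 - 10*m + 25) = (m - 5)^2*(m - 3)*(m - 5)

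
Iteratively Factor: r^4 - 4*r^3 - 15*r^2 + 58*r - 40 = (r - 2)*(r^3 - 2*r^2 - 19*r + 20) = (r - 2)*(r + 4)*(r^2 - 6*r + 5) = (r - 5)*(r - 2)*(r + 4)*(r - 1)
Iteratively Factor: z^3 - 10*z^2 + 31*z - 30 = (z - 5)*(z^2 - 5*z + 6) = (z - 5)*(z - 3)*(z - 2)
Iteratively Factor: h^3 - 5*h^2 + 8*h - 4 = (h - 1)*(h^2 - 4*h + 4) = (h - 2)*(h - 1)*(h - 2)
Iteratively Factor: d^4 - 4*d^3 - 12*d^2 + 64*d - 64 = (d - 4)*(d^3 - 12*d + 16) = (d - 4)*(d + 4)*(d^2 - 4*d + 4) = (d - 4)*(d - 2)*(d + 4)*(d - 2)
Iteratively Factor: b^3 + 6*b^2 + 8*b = (b + 4)*(b^2 + 2*b) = (b + 2)*(b + 4)*(b)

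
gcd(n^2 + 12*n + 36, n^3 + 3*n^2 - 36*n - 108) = n + 6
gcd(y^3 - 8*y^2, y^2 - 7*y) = y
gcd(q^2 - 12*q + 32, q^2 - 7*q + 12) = q - 4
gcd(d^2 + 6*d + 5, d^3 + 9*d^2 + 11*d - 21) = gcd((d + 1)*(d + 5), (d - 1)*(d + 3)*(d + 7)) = 1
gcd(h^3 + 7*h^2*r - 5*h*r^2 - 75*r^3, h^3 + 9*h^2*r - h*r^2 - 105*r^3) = -h^2 - 2*h*r + 15*r^2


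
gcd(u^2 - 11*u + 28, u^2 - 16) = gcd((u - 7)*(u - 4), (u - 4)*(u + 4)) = u - 4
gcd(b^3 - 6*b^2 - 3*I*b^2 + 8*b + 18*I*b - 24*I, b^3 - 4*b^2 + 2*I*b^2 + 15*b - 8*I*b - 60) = b^2 + b*(-4 - 3*I) + 12*I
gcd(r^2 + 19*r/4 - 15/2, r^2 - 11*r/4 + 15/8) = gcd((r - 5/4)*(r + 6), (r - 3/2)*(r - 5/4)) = r - 5/4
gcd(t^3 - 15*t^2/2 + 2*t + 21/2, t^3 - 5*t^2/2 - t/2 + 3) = t^2 - t/2 - 3/2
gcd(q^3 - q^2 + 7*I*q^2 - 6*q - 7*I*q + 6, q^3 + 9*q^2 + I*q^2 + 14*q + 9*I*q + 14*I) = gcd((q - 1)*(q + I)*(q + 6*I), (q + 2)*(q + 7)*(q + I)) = q + I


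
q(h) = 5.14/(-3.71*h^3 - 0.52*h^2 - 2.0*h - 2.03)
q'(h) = 5.14*(11.13*h^2 + 1.04*h + 2.0)/(-3.71*h^3 - 0.52*h^2 - 2.0*h - 2.03)^2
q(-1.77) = 0.25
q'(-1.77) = 0.43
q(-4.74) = 0.01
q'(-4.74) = 0.01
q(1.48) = -0.28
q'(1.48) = 0.44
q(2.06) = -0.13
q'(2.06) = 0.16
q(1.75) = -0.19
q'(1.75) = 0.27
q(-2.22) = 0.13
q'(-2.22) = 0.17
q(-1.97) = 0.18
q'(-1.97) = 0.28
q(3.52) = -0.03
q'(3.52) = 0.02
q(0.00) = -2.53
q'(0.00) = 2.49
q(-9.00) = 0.00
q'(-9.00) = 0.00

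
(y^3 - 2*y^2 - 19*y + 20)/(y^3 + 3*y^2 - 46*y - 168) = (y^2 - 6*y + 5)/(y^2 - y - 42)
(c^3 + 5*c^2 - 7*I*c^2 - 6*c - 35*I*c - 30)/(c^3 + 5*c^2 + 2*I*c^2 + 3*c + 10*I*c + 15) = (c - 6*I)/(c + 3*I)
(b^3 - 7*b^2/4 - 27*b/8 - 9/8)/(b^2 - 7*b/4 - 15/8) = (2*b^2 - 5*b - 3)/(2*b - 5)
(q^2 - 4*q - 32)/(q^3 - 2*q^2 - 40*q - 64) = 1/(q + 2)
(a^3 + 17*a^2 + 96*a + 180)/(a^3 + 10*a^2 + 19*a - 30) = (a + 6)/(a - 1)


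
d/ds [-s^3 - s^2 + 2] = s*(-3*s - 2)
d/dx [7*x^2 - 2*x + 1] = 14*x - 2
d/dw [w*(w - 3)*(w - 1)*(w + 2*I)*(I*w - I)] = 5*I*w^4 + w^3*(-8 - 20*I) + w^2*(30 + 21*I) + w*(-28 - 6*I) + 6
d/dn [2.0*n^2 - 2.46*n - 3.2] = 4.0*n - 2.46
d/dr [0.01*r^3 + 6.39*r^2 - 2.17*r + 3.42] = 0.03*r^2 + 12.78*r - 2.17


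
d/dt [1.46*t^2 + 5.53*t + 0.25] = 2.92*t + 5.53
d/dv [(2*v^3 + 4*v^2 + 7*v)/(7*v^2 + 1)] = (14*v^4 - 43*v^2 + 8*v + 7)/(49*v^4 + 14*v^2 + 1)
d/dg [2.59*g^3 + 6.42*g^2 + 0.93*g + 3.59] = 7.77*g^2 + 12.84*g + 0.93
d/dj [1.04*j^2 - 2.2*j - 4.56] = 2.08*j - 2.2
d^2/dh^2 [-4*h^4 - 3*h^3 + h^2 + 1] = -48*h^2 - 18*h + 2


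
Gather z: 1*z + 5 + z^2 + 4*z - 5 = z^2 + 5*z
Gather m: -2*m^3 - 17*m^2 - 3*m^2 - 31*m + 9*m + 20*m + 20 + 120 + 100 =-2*m^3 - 20*m^2 - 2*m + 240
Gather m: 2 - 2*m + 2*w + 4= -2*m + 2*w + 6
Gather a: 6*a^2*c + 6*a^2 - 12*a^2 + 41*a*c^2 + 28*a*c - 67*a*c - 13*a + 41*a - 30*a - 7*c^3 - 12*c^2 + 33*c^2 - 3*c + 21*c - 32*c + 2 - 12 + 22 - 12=a^2*(6*c - 6) + a*(41*c^2 - 39*c - 2) - 7*c^3 + 21*c^2 - 14*c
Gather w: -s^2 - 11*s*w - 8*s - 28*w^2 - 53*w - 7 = -s^2 - 8*s - 28*w^2 + w*(-11*s - 53) - 7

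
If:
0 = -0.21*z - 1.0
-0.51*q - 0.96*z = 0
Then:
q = 8.96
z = -4.76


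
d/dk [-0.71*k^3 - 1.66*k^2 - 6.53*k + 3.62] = -2.13*k^2 - 3.32*k - 6.53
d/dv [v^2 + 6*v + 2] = 2*v + 6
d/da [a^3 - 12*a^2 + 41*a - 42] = 3*a^2 - 24*a + 41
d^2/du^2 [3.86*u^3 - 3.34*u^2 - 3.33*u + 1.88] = 23.16*u - 6.68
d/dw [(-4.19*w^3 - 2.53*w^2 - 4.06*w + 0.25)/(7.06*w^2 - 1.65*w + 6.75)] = (-29.5814*w^4 + 13.827*w^3 - 52.0094*w^2 - 37.685*w - 26.9925)/(49.8436*w^4 - 23.298*w^3 + 98.0325*w^2 - 22.275*w + 45.5625)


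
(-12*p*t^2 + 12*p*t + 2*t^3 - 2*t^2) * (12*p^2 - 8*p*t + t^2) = -144*p^3*t^2 + 144*p^3*t + 120*p^2*t^3 - 120*p^2*t^2 - 28*p*t^4 + 28*p*t^3 + 2*t^5 - 2*t^4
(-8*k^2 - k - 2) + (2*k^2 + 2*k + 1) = -6*k^2 + k - 1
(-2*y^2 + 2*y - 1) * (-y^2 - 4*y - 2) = 2*y^4 + 6*y^3 - 3*y^2 + 2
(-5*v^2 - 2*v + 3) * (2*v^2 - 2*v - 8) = -10*v^4 + 6*v^3 + 50*v^2 + 10*v - 24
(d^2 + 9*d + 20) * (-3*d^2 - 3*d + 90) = -3*d^4 - 30*d^3 + 3*d^2 + 750*d + 1800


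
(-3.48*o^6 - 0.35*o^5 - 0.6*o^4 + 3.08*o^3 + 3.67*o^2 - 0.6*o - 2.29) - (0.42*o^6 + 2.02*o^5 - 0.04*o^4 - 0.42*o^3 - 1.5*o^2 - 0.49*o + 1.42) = -3.9*o^6 - 2.37*o^5 - 0.56*o^4 + 3.5*o^3 + 5.17*o^2 - 0.11*o - 3.71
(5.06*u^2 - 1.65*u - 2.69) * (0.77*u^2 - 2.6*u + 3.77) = 3.8962*u^4 - 14.4265*u^3 + 21.2949*u^2 + 0.7735*u - 10.1413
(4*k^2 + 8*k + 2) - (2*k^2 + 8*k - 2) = 2*k^2 + 4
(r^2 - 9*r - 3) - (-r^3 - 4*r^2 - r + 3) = r^3 + 5*r^2 - 8*r - 6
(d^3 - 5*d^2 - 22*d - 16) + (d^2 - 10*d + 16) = d^3 - 4*d^2 - 32*d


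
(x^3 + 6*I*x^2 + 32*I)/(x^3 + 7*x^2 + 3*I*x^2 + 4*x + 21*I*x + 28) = (x^2 + 2*I*x + 8)/(x^2 + x*(7 - I) - 7*I)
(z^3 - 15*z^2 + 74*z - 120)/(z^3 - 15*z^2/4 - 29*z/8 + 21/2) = 8*(z^2 - 11*z + 30)/(8*z^2 + 2*z - 21)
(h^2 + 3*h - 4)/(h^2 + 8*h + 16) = (h - 1)/(h + 4)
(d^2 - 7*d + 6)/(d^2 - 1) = (d - 6)/(d + 1)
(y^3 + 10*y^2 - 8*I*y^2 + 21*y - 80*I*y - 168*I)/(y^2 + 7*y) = y + 3 - 8*I - 24*I/y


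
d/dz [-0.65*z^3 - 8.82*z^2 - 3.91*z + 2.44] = -1.95*z^2 - 17.64*z - 3.91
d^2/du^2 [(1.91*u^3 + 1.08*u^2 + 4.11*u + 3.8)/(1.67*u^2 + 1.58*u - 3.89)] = (51.577496*u^3 + 35.2474920000001*u^2 + 393.772704*u + 151.55162)/(4.657463*u^6 + 13.219386*u^5 - 20.039499*u^4 - 57.640612*u^3 + 46.678833*u^2 + 71.726154*u - 58.863869)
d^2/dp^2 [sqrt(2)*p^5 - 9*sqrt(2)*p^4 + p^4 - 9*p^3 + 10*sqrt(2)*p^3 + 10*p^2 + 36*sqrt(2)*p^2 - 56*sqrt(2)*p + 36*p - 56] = 20*sqrt(2)*p^3 - 108*sqrt(2)*p^2 + 12*p^2 - 54*p + 60*sqrt(2)*p + 20 + 72*sqrt(2)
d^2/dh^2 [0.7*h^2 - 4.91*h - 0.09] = 1.40000000000000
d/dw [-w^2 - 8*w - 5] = -2*w - 8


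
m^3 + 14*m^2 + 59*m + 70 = (m + 2)*(m + 5)*(m + 7)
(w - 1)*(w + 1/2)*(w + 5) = w^3 + 9*w^2/2 - 3*w - 5/2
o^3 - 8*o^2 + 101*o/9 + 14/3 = (o - 6)*(o - 7/3)*(o + 1/3)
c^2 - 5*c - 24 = (c - 8)*(c + 3)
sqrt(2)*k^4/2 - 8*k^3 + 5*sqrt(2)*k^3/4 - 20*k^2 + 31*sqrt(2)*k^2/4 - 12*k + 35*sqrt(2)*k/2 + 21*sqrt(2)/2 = (k + 3/2)*(k - 7*sqrt(2))*(k - sqrt(2))*(sqrt(2)*k/2 + sqrt(2)/2)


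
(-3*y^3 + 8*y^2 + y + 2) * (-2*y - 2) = 6*y^4 - 10*y^3 - 18*y^2 - 6*y - 4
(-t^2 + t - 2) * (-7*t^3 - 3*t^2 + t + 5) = 7*t^5 - 4*t^4 + 10*t^3 + 2*t^2 + 3*t - 10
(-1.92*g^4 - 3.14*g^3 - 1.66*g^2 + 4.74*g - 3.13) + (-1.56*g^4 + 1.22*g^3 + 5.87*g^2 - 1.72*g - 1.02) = -3.48*g^4 - 1.92*g^3 + 4.21*g^2 + 3.02*g - 4.15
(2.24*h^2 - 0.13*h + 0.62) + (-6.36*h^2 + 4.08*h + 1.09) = -4.12*h^2 + 3.95*h + 1.71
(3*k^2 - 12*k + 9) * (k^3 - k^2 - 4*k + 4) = 3*k^5 - 15*k^4 + 9*k^3 + 51*k^2 - 84*k + 36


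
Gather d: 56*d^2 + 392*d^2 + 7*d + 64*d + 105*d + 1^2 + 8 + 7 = 448*d^2 + 176*d + 16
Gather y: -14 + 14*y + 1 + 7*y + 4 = 21*y - 9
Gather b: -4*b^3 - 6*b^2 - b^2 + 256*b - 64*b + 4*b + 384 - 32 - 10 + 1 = -4*b^3 - 7*b^2 + 196*b + 343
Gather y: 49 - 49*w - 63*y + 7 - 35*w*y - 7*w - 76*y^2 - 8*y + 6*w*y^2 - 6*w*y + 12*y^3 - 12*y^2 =-56*w + 12*y^3 + y^2*(6*w - 88) + y*(-41*w - 71) + 56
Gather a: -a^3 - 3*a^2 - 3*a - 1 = -a^3 - 3*a^2 - 3*a - 1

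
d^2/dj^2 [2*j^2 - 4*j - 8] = 4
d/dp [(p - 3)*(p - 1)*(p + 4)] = 3*p^2 - 13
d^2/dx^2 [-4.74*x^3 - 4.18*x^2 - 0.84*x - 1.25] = -28.44*x - 8.36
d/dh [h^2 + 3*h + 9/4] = 2*h + 3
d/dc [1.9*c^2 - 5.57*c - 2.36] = 3.8*c - 5.57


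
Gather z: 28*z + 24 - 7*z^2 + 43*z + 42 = -7*z^2 + 71*z + 66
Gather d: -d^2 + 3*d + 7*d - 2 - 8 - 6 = -d^2 + 10*d - 16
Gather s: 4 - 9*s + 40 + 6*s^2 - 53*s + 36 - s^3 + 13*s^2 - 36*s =-s^3 + 19*s^2 - 98*s + 80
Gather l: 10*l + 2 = 10*l + 2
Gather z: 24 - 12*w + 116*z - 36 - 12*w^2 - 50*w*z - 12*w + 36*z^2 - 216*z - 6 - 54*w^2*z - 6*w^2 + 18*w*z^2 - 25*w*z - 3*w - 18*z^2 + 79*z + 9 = -18*w^2 - 27*w + z^2*(18*w + 18) + z*(-54*w^2 - 75*w - 21) - 9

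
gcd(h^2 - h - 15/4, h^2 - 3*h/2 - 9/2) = h + 3/2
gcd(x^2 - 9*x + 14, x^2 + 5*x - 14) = x - 2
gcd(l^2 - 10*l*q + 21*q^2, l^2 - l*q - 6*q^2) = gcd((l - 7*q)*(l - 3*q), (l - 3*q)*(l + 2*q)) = -l + 3*q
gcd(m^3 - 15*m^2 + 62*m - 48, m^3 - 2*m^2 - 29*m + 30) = m^2 - 7*m + 6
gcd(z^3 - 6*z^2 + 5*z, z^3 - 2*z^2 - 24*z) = z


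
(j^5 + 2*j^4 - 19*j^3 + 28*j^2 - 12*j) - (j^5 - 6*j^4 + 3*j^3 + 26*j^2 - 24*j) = 8*j^4 - 22*j^3 + 2*j^2 + 12*j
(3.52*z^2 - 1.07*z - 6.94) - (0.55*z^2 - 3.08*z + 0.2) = 2.97*z^2 + 2.01*z - 7.14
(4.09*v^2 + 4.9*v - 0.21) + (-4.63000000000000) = 4.09*v^2 + 4.9*v - 4.84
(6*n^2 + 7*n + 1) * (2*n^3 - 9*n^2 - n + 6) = 12*n^5 - 40*n^4 - 67*n^3 + 20*n^2 + 41*n + 6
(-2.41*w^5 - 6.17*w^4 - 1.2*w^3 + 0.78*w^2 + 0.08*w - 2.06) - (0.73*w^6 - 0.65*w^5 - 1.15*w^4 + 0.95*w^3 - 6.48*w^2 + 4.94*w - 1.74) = -0.73*w^6 - 1.76*w^5 - 5.02*w^4 - 2.15*w^3 + 7.26*w^2 - 4.86*w - 0.32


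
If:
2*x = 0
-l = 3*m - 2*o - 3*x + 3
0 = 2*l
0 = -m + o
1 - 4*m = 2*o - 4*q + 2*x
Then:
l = 0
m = -3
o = -3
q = -19/4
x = 0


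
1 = 1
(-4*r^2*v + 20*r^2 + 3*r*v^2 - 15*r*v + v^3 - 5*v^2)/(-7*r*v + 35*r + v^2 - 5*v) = (4*r^2 - 3*r*v - v^2)/(7*r - v)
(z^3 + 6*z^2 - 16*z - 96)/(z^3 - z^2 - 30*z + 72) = (z + 4)/(z - 3)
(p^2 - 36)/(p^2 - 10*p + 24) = (p + 6)/(p - 4)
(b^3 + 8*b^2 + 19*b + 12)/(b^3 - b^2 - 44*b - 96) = (b + 1)/(b - 8)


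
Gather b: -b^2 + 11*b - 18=-b^2 + 11*b - 18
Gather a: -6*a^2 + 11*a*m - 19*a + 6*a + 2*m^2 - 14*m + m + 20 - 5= -6*a^2 + a*(11*m - 13) + 2*m^2 - 13*m + 15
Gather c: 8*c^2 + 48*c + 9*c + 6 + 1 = 8*c^2 + 57*c + 7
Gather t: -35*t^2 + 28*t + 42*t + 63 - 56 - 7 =-35*t^2 + 70*t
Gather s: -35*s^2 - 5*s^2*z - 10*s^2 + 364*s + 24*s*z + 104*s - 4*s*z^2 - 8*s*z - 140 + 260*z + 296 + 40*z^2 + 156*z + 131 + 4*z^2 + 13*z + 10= s^2*(-5*z - 45) + s*(-4*z^2 + 16*z + 468) + 44*z^2 + 429*z + 297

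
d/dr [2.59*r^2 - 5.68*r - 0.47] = 5.18*r - 5.68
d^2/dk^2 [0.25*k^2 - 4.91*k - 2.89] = 0.500000000000000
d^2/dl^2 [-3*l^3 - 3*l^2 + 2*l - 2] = -18*l - 6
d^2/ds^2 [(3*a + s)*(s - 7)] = 2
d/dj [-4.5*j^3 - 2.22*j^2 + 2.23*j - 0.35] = -13.5*j^2 - 4.44*j + 2.23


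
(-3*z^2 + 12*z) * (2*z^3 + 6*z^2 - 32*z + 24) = -6*z^5 + 6*z^4 + 168*z^3 - 456*z^2 + 288*z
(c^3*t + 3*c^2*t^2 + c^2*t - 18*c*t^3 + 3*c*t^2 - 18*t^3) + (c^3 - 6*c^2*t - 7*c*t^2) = c^3*t + c^3 + 3*c^2*t^2 - 5*c^2*t - 18*c*t^3 - 4*c*t^2 - 18*t^3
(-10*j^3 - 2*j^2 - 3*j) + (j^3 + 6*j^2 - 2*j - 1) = -9*j^3 + 4*j^2 - 5*j - 1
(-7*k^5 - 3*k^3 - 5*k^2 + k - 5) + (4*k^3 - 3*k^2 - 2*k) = -7*k^5 + k^3 - 8*k^2 - k - 5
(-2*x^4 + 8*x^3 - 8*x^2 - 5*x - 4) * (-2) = 4*x^4 - 16*x^3 + 16*x^2 + 10*x + 8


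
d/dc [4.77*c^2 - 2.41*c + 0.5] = 9.54*c - 2.41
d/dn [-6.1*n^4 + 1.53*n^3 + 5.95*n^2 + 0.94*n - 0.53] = -24.4*n^3 + 4.59*n^2 + 11.9*n + 0.94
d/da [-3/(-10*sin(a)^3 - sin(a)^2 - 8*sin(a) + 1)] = 6*(-sin(a) + 15*cos(a)^2 - 19)*cos(a)/(10*sin(a)^3 + sin(a)^2 + 8*sin(a) - 1)^2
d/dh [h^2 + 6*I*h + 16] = 2*h + 6*I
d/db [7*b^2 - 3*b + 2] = 14*b - 3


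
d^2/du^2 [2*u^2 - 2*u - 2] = 4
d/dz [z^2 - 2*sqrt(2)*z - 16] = 2*z - 2*sqrt(2)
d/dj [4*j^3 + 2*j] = 12*j^2 + 2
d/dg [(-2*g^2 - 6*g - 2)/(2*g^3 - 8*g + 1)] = 2*(2*g^4 + 12*g^3 + 14*g^2 - 2*g - 11)/(4*g^6 - 32*g^4 + 4*g^3 + 64*g^2 - 16*g + 1)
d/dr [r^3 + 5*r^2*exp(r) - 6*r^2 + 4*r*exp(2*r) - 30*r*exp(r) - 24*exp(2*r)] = 5*r^2*exp(r) + 3*r^2 + 8*r*exp(2*r) - 20*r*exp(r) - 12*r - 44*exp(2*r) - 30*exp(r)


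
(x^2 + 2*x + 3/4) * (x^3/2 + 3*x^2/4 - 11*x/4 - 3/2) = x^5/2 + 7*x^4/4 - 7*x^3/8 - 103*x^2/16 - 81*x/16 - 9/8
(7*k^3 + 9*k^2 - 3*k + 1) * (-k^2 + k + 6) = -7*k^5 - 2*k^4 + 54*k^3 + 50*k^2 - 17*k + 6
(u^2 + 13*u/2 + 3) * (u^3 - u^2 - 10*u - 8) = u^5 + 11*u^4/2 - 27*u^3/2 - 76*u^2 - 82*u - 24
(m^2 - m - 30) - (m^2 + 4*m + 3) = -5*m - 33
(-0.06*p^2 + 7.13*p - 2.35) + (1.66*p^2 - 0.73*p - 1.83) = 1.6*p^2 + 6.4*p - 4.18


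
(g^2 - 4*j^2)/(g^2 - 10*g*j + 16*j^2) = (g + 2*j)/(g - 8*j)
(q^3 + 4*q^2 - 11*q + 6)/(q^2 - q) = q + 5 - 6/q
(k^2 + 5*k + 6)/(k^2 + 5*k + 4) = (k^2 + 5*k + 6)/(k^2 + 5*k + 4)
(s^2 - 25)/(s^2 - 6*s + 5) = (s + 5)/(s - 1)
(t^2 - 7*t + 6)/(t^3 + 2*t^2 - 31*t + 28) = (t - 6)/(t^2 + 3*t - 28)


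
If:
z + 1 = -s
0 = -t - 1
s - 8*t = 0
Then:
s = -8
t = -1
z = 7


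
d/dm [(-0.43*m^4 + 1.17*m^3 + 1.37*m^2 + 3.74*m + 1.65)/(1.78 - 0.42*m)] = (0.5418*m^4 - 4.0444*m^3 + 5.6724*m^2 + 4.8772*m + 7.3502)/(0.1764*m^2 - 1.4952*m + 3.1684)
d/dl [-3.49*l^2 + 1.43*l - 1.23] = 1.43 - 6.98*l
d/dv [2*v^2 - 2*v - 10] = 4*v - 2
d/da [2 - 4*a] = -4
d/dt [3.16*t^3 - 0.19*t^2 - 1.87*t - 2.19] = 9.48*t^2 - 0.38*t - 1.87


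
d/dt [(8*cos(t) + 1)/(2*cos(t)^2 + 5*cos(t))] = (16*sin(t) + 5*sin(t)/cos(t)^2 + 4*tan(t))/(2*cos(t) + 5)^2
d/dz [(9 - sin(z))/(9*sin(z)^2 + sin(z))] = -(162/tan(z) + 9*cos(z)^3/sin(z)^2)/(9*sin(z) + 1)^2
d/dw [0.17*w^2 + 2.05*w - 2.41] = 0.34*w + 2.05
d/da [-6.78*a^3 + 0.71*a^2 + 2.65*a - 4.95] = -20.34*a^2 + 1.42*a + 2.65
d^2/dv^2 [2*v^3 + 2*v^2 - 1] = 12*v + 4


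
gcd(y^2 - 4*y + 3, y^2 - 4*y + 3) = y^2 - 4*y + 3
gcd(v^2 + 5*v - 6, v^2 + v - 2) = v - 1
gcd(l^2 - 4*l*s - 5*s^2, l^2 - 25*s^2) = -l + 5*s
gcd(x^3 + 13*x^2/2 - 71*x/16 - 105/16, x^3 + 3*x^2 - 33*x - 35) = x + 7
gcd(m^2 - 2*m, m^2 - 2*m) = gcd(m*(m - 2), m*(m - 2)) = m^2 - 2*m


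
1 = 1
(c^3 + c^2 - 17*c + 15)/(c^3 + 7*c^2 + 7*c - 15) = (c - 3)/(c + 3)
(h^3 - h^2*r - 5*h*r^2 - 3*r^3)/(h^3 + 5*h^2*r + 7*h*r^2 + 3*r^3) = (h - 3*r)/(h + 3*r)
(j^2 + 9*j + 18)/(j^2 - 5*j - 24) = (j + 6)/(j - 8)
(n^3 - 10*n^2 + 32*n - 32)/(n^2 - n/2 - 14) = 2*(n^2 - 6*n + 8)/(2*n + 7)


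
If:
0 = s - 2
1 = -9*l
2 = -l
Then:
No Solution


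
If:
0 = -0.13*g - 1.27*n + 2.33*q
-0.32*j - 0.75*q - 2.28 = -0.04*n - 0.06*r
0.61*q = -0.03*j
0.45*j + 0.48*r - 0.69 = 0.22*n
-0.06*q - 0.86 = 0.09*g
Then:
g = -9.76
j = -6.16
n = 1.55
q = 0.30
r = 7.92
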